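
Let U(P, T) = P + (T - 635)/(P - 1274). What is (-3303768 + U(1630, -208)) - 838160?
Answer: -1473946931/356 ≈ -4.1403e+6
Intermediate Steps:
U(P, T) = P + (-635 + T)/(-1274 + P)
(-3303768 + U(1630, -208)) - 838160 = (-3303768 + (-635 - 208 + 1630**2 - 1274*1630)/(-1274 + 1630)) - 838160 = (-3303768 + (-635 - 208 + 2656900 - 2076620)/356) - 838160 = (-3303768 + (1/356)*579437) - 838160 = (-3303768 + 579437/356) - 838160 = -1175561971/356 - 838160 = -1473946931/356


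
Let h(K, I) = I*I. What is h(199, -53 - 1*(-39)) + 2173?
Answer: 2369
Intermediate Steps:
h(K, I) = I²
h(199, -53 - 1*(-39)) + 2173 = (-53 - 1*(-39))² + 2173 = (-53 + 39)² + 2173 = (-14)² + 2173 = 196 + 2173 = 2369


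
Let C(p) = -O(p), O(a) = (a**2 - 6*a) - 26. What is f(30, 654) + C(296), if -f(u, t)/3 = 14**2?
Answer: -86402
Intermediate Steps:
f(u, t) = -588 (f(u, t) = -3*14**2 = -3*196 = -588)
O(a) = -26 + a**2 - 6*a
C(p) = 26 - p**2 + 6*p (C(p) = -(-26 + p**2 - 6*p) = 26 - p**2 + 6*p)
f(30, 654) + C(296) = -588 + (26 - 1*296**2 + 6*296) = -588 + (26 - 1*87616 + 1776) = -588 + (26 - 87616 + 1776) = -588 - 85814 = -86402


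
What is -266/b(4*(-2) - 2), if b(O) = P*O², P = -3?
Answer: 133/150 ≈ 0.88667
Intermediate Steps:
b(O) = -3*O²
-266/b(4*(-2) - 2) = -266*(-1/(3*(4*(-2) - 2)²)) = -266*(-1/(3*(-8 - 2)²)) = -266/((-3*(-10)²)) = -266/((-3*100)) = -266/(-300) = -266*(-1/300) = 133/150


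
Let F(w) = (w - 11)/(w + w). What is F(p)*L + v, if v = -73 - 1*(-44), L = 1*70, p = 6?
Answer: -349/6 ≈ -58.167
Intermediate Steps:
F(w) = (-11 + w)/(2*w) (F(w) = (-11 + w)/((2*w)) = (-11 + w)*(1/(2*w)) = (-11 + w)/(2*w))
L = 70
v = -29 (v = -73 + 44 = -29)
F(p)*L + v = ((½)*(-11 + 6)/6)*70 - 29 = ((½)*(⅙)*(-5))*70 - 29 = -5/12*70 - 29 = -175/6 - 29 = -349/6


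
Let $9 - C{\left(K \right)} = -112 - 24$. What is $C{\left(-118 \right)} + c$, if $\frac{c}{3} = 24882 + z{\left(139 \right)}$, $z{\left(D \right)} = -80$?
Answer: $74551$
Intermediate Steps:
$C{\left(K \right)} = 145$ ($C{\left(K \right)} = 9 - \left(-112 - 24\right) = 9 - -136 = 9 + 136 = 145$)
$c = 74406$ ($c = 3 \left(24882 - 80\right) = 3 \cdot 24802 = 74406$)
$C{\left(-118 \right)} + c = 145 + 74406 = 74551$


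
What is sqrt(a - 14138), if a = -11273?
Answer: I*sqrt(25411) ≈ 159.41*I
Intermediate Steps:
sqrt(a - 14138) = sqrt(-11273 - 14138) = sqrt(-25411) = I*sqrt(25411)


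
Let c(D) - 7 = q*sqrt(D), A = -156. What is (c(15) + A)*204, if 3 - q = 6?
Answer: -30396 - 612*sqrt(15) ≈ -32766.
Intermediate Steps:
q = -3 (q = 3 - 1*6 = 3 - 6 = -3)
c(D) = 7 - 3*sqrt(D)
(c(15) + A)*204 = ((7 - 3*sqrt(15)) - 156)*204 = (-149 - 3*sqrt(15))*204 = -30396 - 612*sqrt(15)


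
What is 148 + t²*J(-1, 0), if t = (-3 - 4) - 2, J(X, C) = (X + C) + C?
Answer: 67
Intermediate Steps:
J(X, C) = X + 2*C (J(X, C) = (C + X) + C = X + 2*C)
t = -9 (t = -7 - 2 = -9)
148 + t²*J(-1, 0) = 148 + (-9)²*(-1 + 2*0) = 148 + 81*(-1 + 0) = 148 + 81*(-1) = 148 - 81 = 67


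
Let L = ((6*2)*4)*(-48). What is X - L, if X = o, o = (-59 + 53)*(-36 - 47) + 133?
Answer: 2935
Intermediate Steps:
o = 631 (o = -6*(-83) + 133 = 498 + 133 = 631)
X = 631
L = -2304 (L = (12*4)*(-48) = 48*(-48) = -2304)
X - L = 631 - 1*(-2304) = 631 + 2304 = 2935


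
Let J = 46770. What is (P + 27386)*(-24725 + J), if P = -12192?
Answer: 334951730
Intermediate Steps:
(P + 27386)*(-24725 + J) = (-12192 + 27386)*(-24725 + 46770) = 15194*22045 = 334951730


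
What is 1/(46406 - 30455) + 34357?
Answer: 548028508/15951 ≈ 34357.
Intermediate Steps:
1/(46406 - 30455) + 34357 = 1/15951 + 34357 = 548028508/15951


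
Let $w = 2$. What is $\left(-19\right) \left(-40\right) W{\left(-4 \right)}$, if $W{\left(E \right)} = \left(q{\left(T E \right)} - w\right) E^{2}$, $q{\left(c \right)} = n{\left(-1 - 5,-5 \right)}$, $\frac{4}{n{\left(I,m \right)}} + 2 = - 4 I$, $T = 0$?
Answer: $- \frac{243200}{11} \approx -22109.0$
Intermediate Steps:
$n{\left(I,m \right)} = \frac{4}{-2 - 4 I}$
$q{\left(c \right)} = \frac{2}{11}$ ($q{\left(c \right)} = - \frac{2}{1 + 2 \left(-1 - 5\right)} = - \frac{2}{1 + 2 \left(-6\right)} = - \frac{2}{1 - 12} = - \frac{2}{-11} = \left(-2\right) \left(- \frac{1}{11}\right) = \frac{2}{11}$)
$W{\left(E \right)} = - \frac{20 E^{2}}{11}$ ($W{\left(E \right)} = \left(\frac{2}{11} - 2\right) E^{2} = - \frac{20 E^{2}}{11}$)
$\left(-19\right) \left(-40\right) W{\left(-4 \right)} = \left(-19\right) \left(-40\right) \left(- \frac{20 \left(-4\right)^{2}}{11}\right) = 760 \left(\left(- \frac{20}{11}\right) 16\right) = 760 \left(- \frac{320}{11}\right) = - \frac{243200}{11}$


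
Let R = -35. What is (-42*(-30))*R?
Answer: -44100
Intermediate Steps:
(-42*(-30))*R = -42*(-30)*(-35) = 1260*(-35) = -44100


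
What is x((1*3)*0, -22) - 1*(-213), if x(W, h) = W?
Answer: 213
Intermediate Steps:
x((1*3)*0, -22) - 1*(-213) = (1*3)*0 - 1*(-213) = 3*0 + 213 = 0 + 213 = 213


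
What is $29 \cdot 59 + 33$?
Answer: $1744$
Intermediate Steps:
$29 \cdot 59 + 33 = 1711 + 33 = 1744$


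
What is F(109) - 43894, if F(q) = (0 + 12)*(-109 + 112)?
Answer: -43858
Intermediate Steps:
F(q) = 36 (F(q) = 12*3 = 36)
F(109) - 43894 = 36 - 43894 = -43858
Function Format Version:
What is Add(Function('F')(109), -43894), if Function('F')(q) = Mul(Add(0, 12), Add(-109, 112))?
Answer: -43858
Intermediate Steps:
Function('F')(q) = 36 (Function('F')(q) = Mul(12, 3) = 36)
Add(Function('F')(109), -43894) = Add(36, -43894) = -43858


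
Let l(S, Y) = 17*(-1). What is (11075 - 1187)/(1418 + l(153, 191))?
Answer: 3296/467 ≈ 7.0578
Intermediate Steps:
l(S, Y) = -17
(11075 - 1187)/(1418 + l(153, 191)) = (11075 - 1187)/(1418 - 17) = 9888/1401 = 9888*(1/1401) = 3296/467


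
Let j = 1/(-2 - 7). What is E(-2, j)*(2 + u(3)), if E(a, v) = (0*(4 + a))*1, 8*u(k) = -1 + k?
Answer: 0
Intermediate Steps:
j = -⅑ (j = 1/(-9) = -⅑ ≈ -0.11111)
u(k) = -⅛ + k/8 (u(k) = (-1 + k)/8 = -⅛ + k/8)
E(a, v) = 0 (E(a, v) = 0*1 = 0)
E(-2, j)*(2 + u(3)) = 0*(2 + (-⅛ + (⅛)*3)) = 0*(2 + (-⅛ + 3/8)) = 0*(2 + ¼) = 0*(9/4) = 0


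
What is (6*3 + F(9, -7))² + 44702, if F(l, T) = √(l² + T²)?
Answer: 45156 + 36*√130 ≈ 45566.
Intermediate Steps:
F(l, T) = √(T² + l²)
(6*3 + F(9, -7))² + 44702 = (6*3 + √((-7)² + 9²))² + 44702 = (18 + √(49 + 81))² + 44702 = (18 + √130)² + 44702 = 44702 + (18 + √130)²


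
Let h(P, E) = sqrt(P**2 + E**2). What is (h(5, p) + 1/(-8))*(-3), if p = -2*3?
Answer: 3/8 - 3*sqrt(61) ≈ -23.056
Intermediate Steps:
p = -6
h(P, E) = sqrt(E**2 + P**2)
(h(5, p) + 1/(-8))*(-3) = (sqrt((-6)**2 + 5**2) + 1/(-8))*(-3) = (sqrt(36 + 25) - 1/8)*(-3) = (sqrt(61) - 1/8)*(-3) = (-1/8 + sqrt(61))*(-3) = 3/8 - 3*sqrt(61)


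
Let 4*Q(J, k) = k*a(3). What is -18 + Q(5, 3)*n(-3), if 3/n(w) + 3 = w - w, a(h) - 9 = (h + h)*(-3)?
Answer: -45/4 ≈ -11.250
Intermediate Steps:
a(h) = 9 - 6*h (a(h) = 9 + (h + h)*(-3) = 9 + (2*h)*(-3) = 9 - 6*h)
Q(J, k) = -9*k/4 (Q(J, k) = (k*(9 - 6*3))/4 = (k*(9 - 18))/4 = (k*(-9))/4 = (-9*k)/4 = -9*k/4)
n(w) = -1 (n(w) = 3/(-3 + (w - w)) = 3/(-3 + 0) = 3/(-3) = 3*(-⅓) = -1)
-18 + Q(5, 3)*n(-3) = -18 - 9/4*3*(-1) = -18 - 27/4*(-1) = -18 + 27/4 = -45/4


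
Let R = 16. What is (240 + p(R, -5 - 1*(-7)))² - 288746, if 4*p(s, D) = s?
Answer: -229210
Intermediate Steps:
p(s, D) = s/4
(240 + p(R, -5 - 1*(-7)))² - 288746 = (240 + (¼)*16)² - 288746 = (240 + 4)² - 288746 = 244² - 288746 = 59536 - 288746 = -229210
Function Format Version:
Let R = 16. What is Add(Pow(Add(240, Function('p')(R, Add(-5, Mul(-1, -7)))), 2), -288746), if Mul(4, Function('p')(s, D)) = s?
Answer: -229210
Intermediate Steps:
Function('p')(s, D) = Mul(Rational(1, 4), s)
Add(Pow(Add(240, Function('p')(R, Add(-5, Mul(-1, -7)))), 2), -288746) = Add(Pow(Add(240, Mul(Rational(1, 4), 16)), 2), -288746) = Add(Pow(Add(240, 4), 2), -288746) = Add(Pow(244, 2), -288746) = Add(59536, -288746) = -229210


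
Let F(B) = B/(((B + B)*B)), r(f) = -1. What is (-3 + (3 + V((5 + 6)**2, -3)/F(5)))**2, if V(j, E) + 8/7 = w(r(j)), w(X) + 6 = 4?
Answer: 48400/49 ≈ 987.75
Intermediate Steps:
w(X) = -2 (w(X) = -6 + 4 = -2)
V(j, E) = -22/7 (V(j, E) = -8/7 - 2 = -22/7)
F(B) = 1/(2*B) (F(B) = B/(((2*B)*B)) = B/((2*B**2)) = B*(1/(2*B**2)) = 1/(2*B))
(-3 + (3 + V((5 + 6)**2, -3)/F(5)))**2 = (-3 + (3 - 22/(7*((1/2)/5))))**2 = (-3 + (3 - 22/(7*((1/2)*(1/5)))))**2 = (-3 + (3 - 22/(7*1/10)))**2 = (-3 + (3 - 22/7*10))**2 = (-3 + (3 - 220/7))**2 = (-3 - 199/7)**2 = (-220/7)**2 = 48400/49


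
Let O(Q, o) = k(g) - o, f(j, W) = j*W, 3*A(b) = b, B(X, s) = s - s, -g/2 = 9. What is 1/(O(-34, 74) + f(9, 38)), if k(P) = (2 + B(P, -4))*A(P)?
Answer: 1/256 ≈ 0.0039063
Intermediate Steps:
g = -18 (g = -2*9 = -18)
B(X, s) = 0
A(b) = b/3
k(P) = 2*P/3 (k(P) = (2 + 0)*(P/3) = 2*(P/3) = 2*P/3)
f(j, W) = W*j
O(Q, o) = -12 - o (O(Q, o) = (⅔)*(-18) - o = -12 - o)
1/(O(-34, 74) + f(9, 38)) = 1/((-12 - 1*74) + 38*9) = 1/((-12 - 74) + 342) = 1/(-86 + 342) = 1/256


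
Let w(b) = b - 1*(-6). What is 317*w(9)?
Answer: 4755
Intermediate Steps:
w(b) = 6 + b (w(b) = b + 6 = 6 + b)
317*w(9) = 317*(6 + 9) = 317*15 = 4755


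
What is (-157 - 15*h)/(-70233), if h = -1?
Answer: 142/70233 ≈ 0.0020218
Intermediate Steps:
(-157 - 15*h)/(-70233) = (-157 - 15*(-1))/(-70233) = (-157 + 15)*(-1/70233) = -142*(-1/70233) = 142/70233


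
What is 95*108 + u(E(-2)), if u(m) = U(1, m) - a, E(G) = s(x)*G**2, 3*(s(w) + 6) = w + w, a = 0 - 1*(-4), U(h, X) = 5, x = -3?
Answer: 10261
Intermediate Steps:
a = 4 (a = 0 + 4 = 4)
s(w) = -6 + 2*w/3 (s(w) = -6 + (w + w)/3 = -6 + (2*w)/3 = -6 + 2*w/3)
E(G) = -8*G**2 (E(G) = (-6 + (2/3)*(-3))*G**2 = (-6 - 2)*G**2 = -8*G**2)
u(m) = 1 (u(m) = 5 - 1*4 = 5 - 4 = 1)
95*108 + u(E(-2)) = 95*108 + 1 = 10260 + 1 = 10261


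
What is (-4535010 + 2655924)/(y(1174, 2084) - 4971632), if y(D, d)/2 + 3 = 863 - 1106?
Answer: 939543/2486062 ≈ 0.37792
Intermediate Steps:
y(D, d) = -492 (y(D, d) = -6 + 2*(863 - 1106) = -6 + 2*(-243) = -6 - 486 = -492)
(-4535010 + 2655924)/(y(1174, 2084) - 4971632) = (-4535010 + 2655924)/(-492 - 4971632) = -1879086/(-4972124) = -1879086*(-1/4972124) = 939543/2486062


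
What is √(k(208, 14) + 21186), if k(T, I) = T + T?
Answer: √21602 ≈ 146.98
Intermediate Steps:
k(T, I) = 2*T
√(k(208, 14) + 21186) = √(2*208 + 21186) = √(416 + 21186) = √21602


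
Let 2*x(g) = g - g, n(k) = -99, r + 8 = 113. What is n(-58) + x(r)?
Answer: -99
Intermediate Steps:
r = 105 (r = -8 + 113 = 105)
x(g) = 0 (x(g) = (g - g)/2 = (½)*0 = 0)
n(-58) + x(r) = -99 + 0 = -99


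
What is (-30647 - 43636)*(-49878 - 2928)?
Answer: 3922588098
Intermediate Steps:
(-30647 - 43636)*(-49878 - 2928) = -74283*(-52806) = 3922588098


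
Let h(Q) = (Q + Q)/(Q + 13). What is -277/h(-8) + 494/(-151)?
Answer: 201231/2416 ≈ 83.291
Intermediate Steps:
h(Q) = 2*Q/(13 + Q) (h(Q) = (2*Q)/(13 + Q) = 2*Q/(13 + Q))
-277/h(-8) + 494/(-151) = -277/(2*(-8)/(13 - 8)) + 494/(-151) = -277/(2*(-8)/5) + 494*(-1/151) = -277/(2*(-8)*(⅕)) - 494/151 = -277/(-16/5) - 494/151 = -277*(-5/16) - 494/151 = 1385/16 - 494/151 = 201231/2416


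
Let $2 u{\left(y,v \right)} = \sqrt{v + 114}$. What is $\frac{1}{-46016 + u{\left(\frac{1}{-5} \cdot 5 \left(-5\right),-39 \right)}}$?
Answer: $- \frac{184064}{8469888949} - \frac{10 \sqrt{3}}{8469888949} \approx -2.1734 \cdot 10^{-5}$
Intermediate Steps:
$u{\left(y,v \right)} = \frac{\sqrt{114 + v}}{2}$ ($u{\left(y,v \right)} = \frac{\sqrt{v + 114}}{2} = \frac{\sqrt{114 + v}}{2}$)
$\frac{1}{-46016 + u{\left(\frac{1}{-5} \cdot 5 \left(-5\right),-39 \right)}} = \frac{1}{-46016 + \frac{\sqrt{114 - 39}}{2}} = \frac{1}{-46016 + \frac{\sqrt{75}}{2}} = \frac{1}{-46016 + \frac{5 \sqrt{3}}{2}}$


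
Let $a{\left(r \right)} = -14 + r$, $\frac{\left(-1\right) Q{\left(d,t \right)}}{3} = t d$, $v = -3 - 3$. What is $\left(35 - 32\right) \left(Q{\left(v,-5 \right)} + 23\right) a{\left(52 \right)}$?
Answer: $-7638$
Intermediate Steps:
$v = -6$
$Q{\left(d,t \right)} = - 3 d t$ ($Q{\left(d,t \right)} = - 3 t d = - 3 d t$)
$\left(35 - 32\right) \left(Q{\left(v,-5 \right)} + 23\right) a{\left(52 \right)} = \left(35 - 32\right) \left(\left(-3\right) \left(-6\right) \left(-5\right) + 23\right) \left(-14 + 52\right) = 3 \left(-90 + 23\right) 38 = 3 \left(-67\right) 38 = \left(-201\right) 38 = -7638$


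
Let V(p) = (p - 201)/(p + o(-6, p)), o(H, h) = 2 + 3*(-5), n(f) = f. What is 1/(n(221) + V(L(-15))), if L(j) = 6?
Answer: 7/1742 ≈ 0.0040184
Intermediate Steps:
o(H, h) = -13 (o(H, h) = 2 - 15 = -13)
V(p) = (-201 + p)/(-13 + p) (V(p) = (p - 201)/(p - 13) = (-201 + p)/(-13 + p))
1/(n(221) + V(L(-15))) = 1/(221 + (-201 + 6)/(-13 + 6)) = 1/(221 - 195/(-7)) = 1/(221 - ⅐*(-195)) = 1/(221 + 195/7) = 1/(1742/7) = 7/1742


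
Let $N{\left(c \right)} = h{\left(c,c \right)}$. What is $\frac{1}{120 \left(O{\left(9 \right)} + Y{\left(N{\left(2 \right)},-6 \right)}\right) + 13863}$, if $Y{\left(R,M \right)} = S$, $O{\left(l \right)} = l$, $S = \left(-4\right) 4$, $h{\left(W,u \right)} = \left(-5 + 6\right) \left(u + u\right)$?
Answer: $\frac{1}{13023} \approx 7.6787 \cdot 10^{-5}$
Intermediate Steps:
$h{\left(W,u \right)} = 2 u$ ($h{\left(W,u \right)} = 1 \cdot 2 u = 2 u$)
$S = -16$
$N{\left(c \right)} = 2 c$
$Y{\left(R,M \right)} = -16$
$\frac{1}{120 \left(O{\left(9 \right)} + Y{\left(N{\left(2 \right)},-6 \right)}\right) + 13863} = \frac{1}{120 \left(9 - 16\right) + 13863} = \frac{1}{120 \left(-7\right) + 13863} = \frac{1}{-840 + 13863} = \frac{1}{13023}$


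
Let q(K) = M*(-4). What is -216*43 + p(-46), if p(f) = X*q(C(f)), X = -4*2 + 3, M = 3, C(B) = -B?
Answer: -9228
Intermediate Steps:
q(K) = -12 (q(K) = 3*(-4) = -12)
X = -5 (X = -8 + 3 = -5)
p(f) = 60 (p(f) = -5*(-12) = 60)
-216*43 + p(-46) = -216*43 + 60 = -9288 + 60 = -9228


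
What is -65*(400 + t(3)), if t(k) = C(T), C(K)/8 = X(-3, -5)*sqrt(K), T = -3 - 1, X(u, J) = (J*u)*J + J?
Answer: -26000 + 83200*I ≈ -26000.0 + 83200.0*I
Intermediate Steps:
X(u, J) = J + u*J**2 (X(u, J) = u*J**2 + J = J + u*J**2)
T = -4
C(K) = -640*sqrt(K) (C(K) = 8*((-5*(1 - 5*(-3)))*sqrt(K)) = 8*((-5*(1 + 15))*sqrt(K)) = 8*((-5*16)*sqrt(K)) = 8*(-80*sqrt(K)) = -640*sqrt(K))
t(k) = -1280*I
-65*(400 + t(3)) = -65*(400 - 1280*I) = -26000 + 83200*I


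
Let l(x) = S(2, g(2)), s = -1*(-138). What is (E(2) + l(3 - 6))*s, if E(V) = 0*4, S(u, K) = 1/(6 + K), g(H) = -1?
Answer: 138/5 ≈ 27.600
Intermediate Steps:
s = 138
l(x) = 1/5 (l(x) = 1/(6 - 1) = 1/5)
E(V) = 0
(E(2) + l(3 - 6))*s = (0 + 1/5)*138 = (1/5)*138 = 138/5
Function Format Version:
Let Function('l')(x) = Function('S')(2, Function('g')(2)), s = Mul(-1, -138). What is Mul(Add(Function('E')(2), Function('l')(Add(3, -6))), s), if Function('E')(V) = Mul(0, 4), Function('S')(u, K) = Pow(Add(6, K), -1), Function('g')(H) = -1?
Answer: Rational(138, 5) ≈ 27.600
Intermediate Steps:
s = 138
Function('l')(x) = Rational(1, 5) (Function('l')(x) = Pow(Add(6, -1), -1) = Pow(5, -1) = Rational(1, 5))
Function('E')(V) = 0
Mul(Add(Function('E')(2), Function('l')(Add(3, -6))), s) = Mul(Add(0, Rational(1, 5)), 138) = Mul(Rational(1, 5), 138) = Rational(138, 5)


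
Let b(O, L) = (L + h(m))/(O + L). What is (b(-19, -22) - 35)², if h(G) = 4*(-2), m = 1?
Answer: 1974025/1681 ≈ 1174.3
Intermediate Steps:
h(G) = -8
b(O, L) = (-8 + L)/(L + O) (b(O, L) = (L - 8)/(O + L) = (-8 + L)/(L + O))
(b(-19, -22) - 35)² = ((-8 - 22)/(-22 - 19) - 35)² = (-30/(-41) - 35)² = (-1/41*(-30) - 35)² = (30/41 - 35)² = (-1405/41)² = 1974025/1681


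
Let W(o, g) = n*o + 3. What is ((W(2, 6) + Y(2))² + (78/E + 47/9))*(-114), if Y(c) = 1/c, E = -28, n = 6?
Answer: -1161983/42 ≈ -27666.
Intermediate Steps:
W(o, g) = 3 + 6*o (W(o, g) = 6*o + 3 = 3 + 6*o)
((W(2, 6) + Y(2))² + (78/E + 47/9))*(-114) = (((3 + 6*2) + 1/2)² + (78/(-28) + 47/9))*(-114) = (((3 + 12) + ½)² + (78*(-1/28) + 47*(⅑)))*(-114) = ((15 + ½)² + (-39/14 + 47/9))*(-114) = ((31/2)² + 307/126)*(-114) = (961/4 + 307/126)*(-114) = (61157/252)*(-114) = -1161983/42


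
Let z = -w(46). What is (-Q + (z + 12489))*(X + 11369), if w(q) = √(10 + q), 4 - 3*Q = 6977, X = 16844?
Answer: 1253785720/3 - 56426*√14 ≈ 4.1772e+8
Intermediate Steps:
Q = -6973/3 (Q = 4/3 - ⅓*6977 = 4/3 - 6977/3 = -6973/3 ≈ -2324.3)
z = -2*√14 (z = -√(10 + 46) = -√56 = -2*√14 ≈ -7.4833)
(-Q + (z + 12489))*(X + 11369) = (-1*(-6973/3) + (-2*√14 + 12489))*(16844 + 11369) = (6973/3 + (12489 - 2*√14))*28213 = (44440/3 - 2*√14)*28213 = 1253785720/3 - 56426*√14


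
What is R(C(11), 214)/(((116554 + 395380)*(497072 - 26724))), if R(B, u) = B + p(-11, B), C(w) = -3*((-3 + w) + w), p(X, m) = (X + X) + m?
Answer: -17/30098391629 ≈ -5.6481e-10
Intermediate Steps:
p(X, m) = m + 2*X (p(X, m) = 2*X + m = m + 2*X)
C(w) = 9 - 6*w (C(w) = -3*(-3 + 2*w) = 9 - 6*w)
R(B, u) = -22 + 2*B (R(B, u) = B + (B + 2*(-11)) = B + (B - 22) = B + (-22 + B) = -22 + 2*B)
R(C(11), 214)/(((116554 + 395380)*(497072 - 26724))) = (-22 + 2*(9 - 6*11))/(((116554 + 395380)*(497072 - 26724))) = (-22 + 2*(9 - 66))/((511934*470348)) = (-22 + 2*(-57))/240787133032 = (-22 - 114)*(1/240787133032) = -136*1/240787133032 = -17/30098391629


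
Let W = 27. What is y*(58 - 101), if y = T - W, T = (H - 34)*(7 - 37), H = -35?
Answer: -87849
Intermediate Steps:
T = 2070 (T = (-35 - 34)*(7 - 37) = -69*(-30) = 2070)
y = 2043 (y = 2070 - 1*27 = 2070 - 27 = 2043)
y*(58 - 101) = 2043*(58 - 101) = 2043*(-43) = -87849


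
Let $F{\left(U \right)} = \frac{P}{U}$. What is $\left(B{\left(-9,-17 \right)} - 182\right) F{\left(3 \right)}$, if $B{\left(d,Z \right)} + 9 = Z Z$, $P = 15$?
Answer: $490$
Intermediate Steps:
$B{\left(d,Z \right)} = -9 + Z^{2}$ ($B{\left(d,Z \right)} = -9 + Z Z = -9 + Z^{2}$)
$F{\left(U \right)} = \frac{15}{U}$
$\left(B{\left(-9,-17 \right)} - 182\right) F{\left(3 \right)} = \left(\left(-9 + \left(-17\right)^{2}\right) - 182\right) \frac{15}{3} = \left(\left(-9 + 289\right) - 182\right) 15 \cdot \frac{1}{3} = \left(280 - 182\right) 5 = 98 \cdot 5 = 490$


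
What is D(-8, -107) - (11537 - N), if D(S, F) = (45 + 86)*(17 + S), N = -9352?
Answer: -19710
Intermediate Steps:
D(S, F) = 2227 + 131*S (D(S, F) = 131*(17 + S) = 2227 + 131*S)
D(-8, -107) - (11537 - N) = (2227 + 131*(-8)) - (11537 - 1*(-9352)) = (2227 - 1048) - (11537 + 9352) = 1179 - 1*20889 = 1179 - 20889 = -19710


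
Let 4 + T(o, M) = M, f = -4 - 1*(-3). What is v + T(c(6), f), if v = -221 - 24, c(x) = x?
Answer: -250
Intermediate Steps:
f = -1 (f = -4 + 3 = -1)
T(o, M) = -4 + M
v = -245
v + T(c(6), f) = -245 + (-4 - 1) = -245 - 5 = -250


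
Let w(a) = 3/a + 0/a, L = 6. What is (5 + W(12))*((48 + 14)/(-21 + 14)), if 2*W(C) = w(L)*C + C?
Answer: -124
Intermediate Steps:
w(a) = 3/a (w(a) = 3/a + 0 = 3/a)
W(C) = 3*C/4 (W(C) = ((3/6)*C + C)/2 = ((3*(1/6))*C + C)/2 = (C/2 + C)/2 = (3*C/2)/2 = 3*C/4)
(5 + W(12))*((48 + 14)/(-21 + 14)) = (5 + (3/4)*12)*((48 + 14)/(-21 + 14)) = (5 + 9)*(62/(-7)) = 14*(62*(-1/7)) = 14*(-62/7) = -124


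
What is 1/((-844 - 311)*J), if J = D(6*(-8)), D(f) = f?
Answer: 1/55440 ≈ 1.8038e-5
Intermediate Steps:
J = -48 (J = 6*(-8) = -48)
1/((-844 - 311)*J) = 1/((-844 - 311)*(-48)) = 1/(-1155*(-48)) = 1/55440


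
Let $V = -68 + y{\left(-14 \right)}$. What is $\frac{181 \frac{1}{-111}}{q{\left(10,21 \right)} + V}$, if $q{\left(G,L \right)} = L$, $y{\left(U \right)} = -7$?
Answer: $\frac{181}{5994} \approx 0.030197$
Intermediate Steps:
$V = -75$ ($V = -68 - 7 = -75$)
$\frac{181 \frac{1}{-111}}{q{\left(10,21 \right)} + V} = \frac{181 \frac{1}{-111}}{21 - 75} = \frac{181 \left(- \frac{1}{111}\right)}{-54} = \left(- \frac{181}{111}\right) \left(- \frac{1}{54}\right) = \frac{181}{5994}$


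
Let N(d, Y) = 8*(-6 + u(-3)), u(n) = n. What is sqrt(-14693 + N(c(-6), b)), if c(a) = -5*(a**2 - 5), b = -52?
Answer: I*sqrt(14765) ≈ 121.51*I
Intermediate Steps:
c(a) = 25 - 5*a**2 (c(a) = -5*(-5 + a**2) = 25 - 5*a**2)
N(d, Y) = -72 (N(d, Y) = 8*(-6 - 3) = 8*(-9) = -72)
sqrt(-14693 + N(c(-6), b)) = sqrt(-14693 - 72) = sqrt(-14765) = I*sqrt(14765)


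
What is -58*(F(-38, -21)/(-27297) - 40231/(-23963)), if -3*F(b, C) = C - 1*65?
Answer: -190964768174/1962354033 ≈ -97.314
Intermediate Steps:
F(b, C) = 65/3 - C/3 (F(b, C) = -(C - 1*65)/3 = -(C - 65)/3 = -(-65 + C)/3 = 65/3 - C/3)
-58*(F(-38, -21)/(-27297) - 40231/(-23963)) = -58*((65/3 - ⅓*(-21))/(-27297) - 40231/(-23963)) = -58*((65/3 + 7)*(-1/27297) - 40231*(-1/23963)) = -58*((86/3)*(-1/27297) + 40231/23963) = -58*(-86/81891 + 40231/23963) = -58*3292496003/1962354033 = -190964768174/1962354033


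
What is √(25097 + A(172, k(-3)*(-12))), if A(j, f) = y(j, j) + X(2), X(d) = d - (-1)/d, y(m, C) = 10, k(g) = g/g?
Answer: √100438/2 ≈ 158.46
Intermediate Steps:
k(g) = 1
X(d) = d + 1/d
A(j, f) = 25/2 (A(j, f) = 10 + (2 + 1/2) = 10 + (2 + ½) = 10 + 5/2 = 25/2)
√(25097 + A(172, k(-3)*(-12))) = √(25097 + 25/2) = √(50219/2) = √100438/2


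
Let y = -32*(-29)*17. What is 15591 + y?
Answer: 31367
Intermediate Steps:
y = 15776 (y = 928*17 = 15776)
15591 + y = 15591 + 15776 = 31367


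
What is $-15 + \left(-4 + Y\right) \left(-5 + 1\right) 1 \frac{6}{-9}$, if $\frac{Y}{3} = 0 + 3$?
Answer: $- \frac{5}{3} \approx -1.6667$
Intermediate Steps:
$Y = 9$ ($Y = 3 \left(0 + 3\right) = 3 \cdot 3 = 9$)
$-15 + \left(-4 + Y\right) \left(-5 + 1\right) 1 \frac{6}{-9} = -15 + \left(-4 + 9\right) \left(-5 + 1\right) 1 \frac{6}{-9} = -15 + 5 \left(-4\right) 1 \cdot 6 \left(- \frac{1}{9}\right) = -15 + \left(-20\right) 1 \left(- \frac{2}{3}\right) = -15 - - \frac{40}{3} = -15 + \frac{40}{3} = - \frac{5}{3}$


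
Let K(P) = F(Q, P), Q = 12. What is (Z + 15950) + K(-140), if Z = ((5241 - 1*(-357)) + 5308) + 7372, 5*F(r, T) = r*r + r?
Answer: 171296/5 ≈ 34259.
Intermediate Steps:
F(r, T) = r/5 + r²/5 (F(r, T) = (r*r + r)/5 = (r² + r)/5 = (r + r²)/5 = r/5 + r²/5)
Z = 18278 (Z = ((5241 + 357) + 5308) + 7372 = (5598 + 5308) + 7372 = 10906 + 7372 = 18278)
K(P) = 156/5 (K(P) = (⅕)*12*(1 + 12) = (⅕)*12*13 = 156/5)
(Z + 15950) + K(-140) = (18278 + 15950) + 156/5 = 34228 + 156/5 = 171296/5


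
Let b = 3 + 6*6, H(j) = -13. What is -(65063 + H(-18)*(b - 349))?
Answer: -69093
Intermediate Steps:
b = 39 (b = 3 + 36 = 39)
-(65063 + H(-18)*(b - 349)) = -(65063 - 13*(39 - 349)) = -(65063 - 13*(-310)) = -(65063 + 4030) = -1*69093 = -69093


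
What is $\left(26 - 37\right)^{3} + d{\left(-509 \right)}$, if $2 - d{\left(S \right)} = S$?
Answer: $-820$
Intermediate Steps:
$d{\left(S \right)} = 2 - S$
$\left(26 - 37\right)^{3} + d{\left(-509 \right)} = \left(26 - 37\right)^{3} + \left(2 - -509\right) = \left(26 - 37\right)^{3} + \left(2 + 509\right) = \left(-11\right)^{3} + 511 = -1331 + 511 = -820$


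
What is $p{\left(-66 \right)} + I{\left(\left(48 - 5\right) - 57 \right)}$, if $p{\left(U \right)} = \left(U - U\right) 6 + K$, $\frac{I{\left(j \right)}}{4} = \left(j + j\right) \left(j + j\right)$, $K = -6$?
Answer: $3130$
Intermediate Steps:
$I{\left(j \right)} = 16 j^{2}$ ($I{\left(j \right)} = 4 \left(j + j\right) \left(j + j\right) = 4 \cdot 2 j 2 j = 4 \cdot 4 j^{2} = 16 j^{2}$)
$p{\left(U \right)} = -6$ ($p{\left(U \right)} = \left(U - U\right) 6 - 6 = 0 \cdot 6 - 6 = 0 - 6 = -6$)
$p{\left(-66 \right)} + I{\left(\left(48 - 5\right) - 57 \right)} = -6 + 16 \left(\left(48 - 5\right) - 57\right)^{2} = -6 + 16 \left(43 - 57\right)^{2} = -6 + 16 \left(-14\right)^{2} = -6 + 16 \cdot 196 = -6 + 3136 = 3130$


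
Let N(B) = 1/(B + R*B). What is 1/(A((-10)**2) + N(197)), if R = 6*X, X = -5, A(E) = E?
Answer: 5713/571299 ≈ 0.010000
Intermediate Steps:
R = -30 (R = 6*(-5) = -30)
N(B) = -1/(29*B) (N(B) = 1/(B - 30*B) = 1/(-29*B) = -1/(29*B))
1/(A((-10)**2) + N(197)) = 1/((-10)**2 - 1/29/197) = 1/(100 - 1/29*1/197) = 1/(100 - 1/5713) = 1/(571299/5713) = 5713/571299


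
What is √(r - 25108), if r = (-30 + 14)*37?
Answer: 10*I*√257 ≈ 160.31*I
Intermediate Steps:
r = -592 (r = -16*37 = -592)
√(r - 25108) = √(-592 - 25108) = √(-25700) = 10*I*√257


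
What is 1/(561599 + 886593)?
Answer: 1/1448192 ≈ 6.9052e-7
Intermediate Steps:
1/(561599 + 886593) = 1/1448192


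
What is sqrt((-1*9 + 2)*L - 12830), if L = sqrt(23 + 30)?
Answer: sqrt(-12830 - 7*sqrt(53)) ≈ 113.49*I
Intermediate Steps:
L = sqrt(53) ≈ 7.2801
sqrt((-1*9 + 2)*L - 12830) = sqrt((-1*9 + 2)*sqrt(53) - 12830) = sqrt((-9 + 2)*sqrt(53) - 12830) = sqrt(-7*sqrt(53) - 12830) = sqrt(-12830 - 7*sqrt(53))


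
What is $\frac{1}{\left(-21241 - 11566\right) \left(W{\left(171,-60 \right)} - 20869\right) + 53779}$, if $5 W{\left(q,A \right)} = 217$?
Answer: $\frac{5}{3416396191} \approx 1.4635 \cdot 10^{-9}$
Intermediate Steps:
$W{\left(q,A \right)} = \frac{217}{5}$ ($W{\left(q,A \right)} = \frac{1}{5} \cdot 217 = \frac{217}{5}$)
$\frac{1}{\left(-21241 - 11566\right) \left(W{\left(171,-60 \right)} - 20869\right) + 53779} = \frac{1}{\left(-21241 - 11566\right) \left(\frac{217}{5} - 20869\right) + 53779} = \frac{1}{- 32807 \left(\frac{217}{5} - 20869\right) + 53779} = \frac{1}{\left(-32807\right) \left(- \frac{104128}{5}\right) + 53779} = \frac{1}{\frac{3416127296}{5} + 53779} = \frac{1}{\frac{3416396191}{5}} = \frac{5}{3416396191}$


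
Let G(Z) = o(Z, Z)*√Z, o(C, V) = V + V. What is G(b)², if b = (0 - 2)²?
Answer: 256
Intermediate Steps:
o(C, V) = 2*V
b = 4 (b = (-2)² = 4)
G(Z) = 2*Z^(3/2) (G(Z) = (2*Z)*√Z = 2*Z^(3/2))
G(b)² = (2*4^(3/2))² = (2*8)² = 16² = 256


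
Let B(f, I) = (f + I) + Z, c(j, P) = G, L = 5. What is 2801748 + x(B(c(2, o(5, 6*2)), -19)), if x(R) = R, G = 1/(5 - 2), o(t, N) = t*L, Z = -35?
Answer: 8405083/3 ≈ 2.8017e+6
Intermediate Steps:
o(t, N) = 5*t (o(t, N) = t*5 = 5*t)
G = ⅓ (G = 1/3 = ⅓ ≈ 0.33333)
c(j, P) = ⅓
B(f, I) = -35 + I + f (B(f, I) = (f + I) - 35 = (I + f) - 35 = -35 + I + f)
2801748 + x(B(c(2, o(5, 6*2)), -19)) = 2801748 + (-35 - 19 + ⅓) = 2801748 - 161/3 = 8405083/3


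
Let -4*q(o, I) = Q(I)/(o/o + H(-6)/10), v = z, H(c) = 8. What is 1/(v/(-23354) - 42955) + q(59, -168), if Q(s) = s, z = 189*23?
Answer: 70222209128/3009526251 ≈ 23.333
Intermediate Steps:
z = 4347
v = 4347
q(o, I) = -5*I/36 (q(o, I) = -I/(4*(o/o + 8/10)) = -I/(4*(1 + 8*(1/10))) = -I/(4*(1 + 4/5)) = -I/(4*9/5) = -I*5/(4*9) = -5*I/36)
1/(v/(-23354) - 42955) + q(59, -168) = 1/(4347/(-23354) - 42955) - 5/36*(-168) = 1/(4347*(-1/23354) - 42955) + 70/3 = 1/(-4347/23354 - 42955) + 70/3 = 1/(-1003175417/23354) + 70/3 = -23354/1003175417 + 70/3 = 70222209128/3009526251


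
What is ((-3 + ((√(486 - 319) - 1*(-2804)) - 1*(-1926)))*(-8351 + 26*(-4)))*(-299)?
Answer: 11950068715 + 2528045*√167 ≈ 1.1983e+10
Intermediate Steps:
((-3 + ((√(486 - 319) - 1*(-2804)) - 1*(-1926)))*(-8351 + 26*(-4)))*(-299) = ((-3 + ((√167 + 2804) + 1926))*(-8351 - 104))*(-299) = ((-3 + ((2804 + √167) + 1926))*(-8455))*(-299) = ((-3 + (4730 + √167))*(-8455))*(-299) = ((4727 + √167)*(-8455))*(-299) = (-39966785 - 8455*√167)*(-299) = 11950068715 + 2528045*√167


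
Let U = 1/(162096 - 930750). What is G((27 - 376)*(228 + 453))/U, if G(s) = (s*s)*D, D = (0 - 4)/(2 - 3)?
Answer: -173674461363507576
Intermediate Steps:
D = 4 (D = -4/(-1) = -4*(-1) = 4)
G(s) = 4*s² (G(s) = (s*s)*4 = s²*4 = 4*s²)
U = -1/768654 (U = 1/(-768654) = -1/768654 ≈ -1.3010e-6)
G((27 - 376)*(228 + 453))/U = (4*((27 - 376)*(228 + 453))²)/(-1/768654) = (4*(-349*681)²)*(-768654) = (4*(-237669)²)*(-768654) = (4*56486553561)*(-768654) = 225946214244*(-768654) = -173674461363507576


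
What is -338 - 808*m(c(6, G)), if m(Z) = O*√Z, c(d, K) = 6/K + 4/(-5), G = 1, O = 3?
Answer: -338 - 2424*√130/5 ≈ -5865.6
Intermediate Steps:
c(d, K) = -⅘ + 6/K (c(d, K) = 6/K + 4*(-⅕) = 6/K - ⅘ = -⅘ + 6/K)
m(Z) = 3*√Z
-338 - 808*m(c(6, G)) = -338 - 2424*√(-⅘ + 6/1) = -338 - 2424*√(-⅘ + 6*1) = -338 - 2424*√(-⅘ + 6) = -338 - 2424*√(26/5) = -338 - 2424*√130/5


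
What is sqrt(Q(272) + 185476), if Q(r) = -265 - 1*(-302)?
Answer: sqrt(185513) ≈ 430.71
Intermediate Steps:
Q(r) = 37 (Q(r) = -265 + 302 = 37)
sqrt(Q(272) + 185476) = sqrt(37 + 185476) = sqrt(185513)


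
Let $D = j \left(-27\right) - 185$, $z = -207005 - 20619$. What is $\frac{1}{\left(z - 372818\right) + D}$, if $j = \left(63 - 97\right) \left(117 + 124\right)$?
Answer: $- \frac{1}{379389} \approx -2.6358 \cdot 10^{-6}$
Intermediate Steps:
$z = -227624$ ($z = -207005 - 20619 = -227624$)
$j = -8194$ ($j = \left(-34\right) 241 = -8194$)
$D = 221053$ ($D = \left(-8194\right) \left(-27\right) - 185 = 221238 - 185 = 221053$)
$\frac{1}{\left(z - 372818\right) + D} = \frac{1}{\left(-227624 - 372818\right) + 221053} = \frac{1}{-600442 + 221053} = \frac{1}{-379389} = - \frac{1}{379389}$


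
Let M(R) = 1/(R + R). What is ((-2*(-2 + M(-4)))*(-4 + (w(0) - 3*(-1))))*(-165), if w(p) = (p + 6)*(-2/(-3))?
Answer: -8415/4 ≈ -2103.8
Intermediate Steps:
M(R) = 1/(2*R)
w(p) = 4 + 2*p/3 (w(p) = (6 + p)*(-2*(-⅓)) = (6 + p)*(⅔) = 4 + 2*p/3)
((-2*(-2 + M(-4)))*(-4 + (w(0) - 3*(-1))))*(-165) = ((-2*(-2 + (½)/(-4)))*(-4 + ((4 + (⅔)*0) - 3*(-1))))*(-165) = ((-2*(-2 + (½)*(-¼)))*(-4 + ((4 + 0) + 3)))*(-165) = ((-2*(-2 - ⅛))*(-4 + (4 + 3)))*(-165) = ((-2*(-17/8))*(-4 + 7))*(-165) = ((17/4)*3)*(-165) = (51/4)*(-165) = -8415/4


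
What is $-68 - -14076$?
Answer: $14008$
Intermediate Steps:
$-68 - -14076 = -68 + 14076 = 14008$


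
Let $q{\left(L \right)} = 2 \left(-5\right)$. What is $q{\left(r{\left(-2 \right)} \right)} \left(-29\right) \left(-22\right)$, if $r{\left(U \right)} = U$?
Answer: $-6380$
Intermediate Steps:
$q{\left(L \right)} = -10$
$q{\left(r{\left(-2 \right)} \right)} \left(-29\right) \left(-22\right) = \left(-10\right) \left(-29\right) \left(-22\right) = 290 \left(-22\right) = -6380$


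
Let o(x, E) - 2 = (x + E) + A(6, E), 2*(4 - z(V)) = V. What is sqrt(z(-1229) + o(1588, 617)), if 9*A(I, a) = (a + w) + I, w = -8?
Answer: sqrt(104178)/6 ≈ 53.794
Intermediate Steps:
A(I, a) = -8/9 + I/9 + a/9 (A(I, a) = ((a - 8) + I)/9 = ((-8 + a) + I)/9 = (-8 + I + a)/9 = -8/9 + I/9 + a/9)
z(V) = 4 - V/2
o(x, E) = 16/9 + x + 10*E/9 (o(x, E) = 2 + ((x + E) + (-8/9 + (1/9)*6 + E/9)) = 2 + ((E + x) + (-8/9 + 2/3 + E/9)) = 2 + ((E + x) + (-2/9 + E/9)) = 2 + (-2/9 + x + 10*E/9) = 16/9 + x + 10*E/9)
sqrt(z(-1229) + o(1588, 617)) = sqrt((4 - 1/2*(-1229)) + (16/9 + 1588 + (10/9)*617)) = sqrt((4 + 1229/2) + (16/9 + 1588 + 6170/9)) = sqrt(1237/2 + 6826/3) = sqrt(17363/6) = sqrt(104178)/6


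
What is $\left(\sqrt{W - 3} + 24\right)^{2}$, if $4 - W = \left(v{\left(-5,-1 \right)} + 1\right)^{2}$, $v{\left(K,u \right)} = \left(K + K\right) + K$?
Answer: $\left(24 + i \sqrt{195}\right)^{2} \approx 381.0 + 670.28 i$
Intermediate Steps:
$v{\left(K,u \right)} = 3 K$ ($v{\left(K,u \right)} = 2 K + K = 3 K$)
$W = -192$ ($W = 4 - \left(3 \left(-5\right) + 1\right)^{2} = 4 - \left(-15 + 1\right)^{2} = 4 - \left(-14\right)^{2} = 4 - 196 = -192$)
$\left(\sqrt{W - 3} + 24\right)^{2} = \left(\sqrt{-192 - 3} + 24\right)^{2} = \left(\sqrt{-195} + 24\right)^{2} = \left(i \sqrt{195} + 24\right)^{2} = \left(24 + i \sqrt{195}\right)^{2}$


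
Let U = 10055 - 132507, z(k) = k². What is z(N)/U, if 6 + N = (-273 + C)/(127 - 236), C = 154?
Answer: -286225/1454852212 ≈ -0.00019674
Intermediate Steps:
N = -535/109 (N = -6 + (-273 + 154)/(127 - 236) = -6 - 119/(-109) = -6 - 119*(-1/109) = -6 + 119/109 = -535/109 ≈ -4.9083)
U = -122452
z(N)/U = (-535/109)²/(-122452) = (286225/11881)*(-1/122452) = -286225/1454852212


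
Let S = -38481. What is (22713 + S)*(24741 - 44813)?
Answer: 316495296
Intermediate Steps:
(22713 + S)*(24741 - 44813) = (22713 - 38481)*(24741 - 44813) = -15768*(-20072) = 316495296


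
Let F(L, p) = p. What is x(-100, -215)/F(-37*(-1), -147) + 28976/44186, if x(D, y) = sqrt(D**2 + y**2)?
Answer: 14488/22093 - 5*sqrt(2249)/147 ≈ -0.95728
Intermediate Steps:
x(-100, -215)/F(-37*(-1), -147) + 28976/44186 = sqrt((-100)**2 + (-215)**2)/(-147) + 28976/44186 = sqrt(10000 + 46225)*(-1/147) + 28976*(1/44186) = sqrt(56225)*(-1/147) + 14488/22093 = (5*sqrt(2249))*(-1/147) + 14488/22093 = -5*sqrt(2249)/147 + 14488/22093 = 14488/22093 - 5*sqrt(2249)/147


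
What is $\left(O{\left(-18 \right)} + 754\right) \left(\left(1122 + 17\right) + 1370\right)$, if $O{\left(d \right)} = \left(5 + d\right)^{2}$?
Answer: $2315807$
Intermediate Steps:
$\left(O{\left(-18 \right)} + 754\right) \left(\left(1122 + 17\right) + 1370\right) = \left(\left(5 - 18\right)^{2} + 754\right) \left(\left(1122 + 17\right) + 1370\right) = \left(\left(-13\right)^{2} + 754\right) \left(1139 + 1370\right) = \left(169 + 754\right) 2509 = 923 \cdot 2509 = 2315807$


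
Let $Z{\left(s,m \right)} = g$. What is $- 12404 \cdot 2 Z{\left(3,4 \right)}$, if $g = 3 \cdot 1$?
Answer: $-74424$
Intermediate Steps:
$g = 3$
$Z{\left(s,m \right)} = 3$
$- 12404 \cdot 2 Z{\left(3,4 \right)} = - 12404 \cdot 2 \cdot 3 = \left(-12404\right) 6 = -74424$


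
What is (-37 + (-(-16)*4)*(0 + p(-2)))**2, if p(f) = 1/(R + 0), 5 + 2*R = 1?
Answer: 4761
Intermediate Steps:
R = -2 (R = -5/2 + (1/2)*1 = -5/2 + 1/2 = -2)
p(f) = -1/2 (p(f) = 1/(-2 + 0) = 1/(-2) = -1/2)
(-37 + (-(-16)*4)*(0 + p(-2)))**2 = (-37 + (-(-16)*4)*(0 - 1/2))**2 = (-37 - 4*(-16)*(-1/2))**2 = (-37 + 64*(-1/2))**2 = (-37 - 32)**2 = (-69)**2 = 4761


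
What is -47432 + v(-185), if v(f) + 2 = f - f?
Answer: -47434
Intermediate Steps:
v(f) = -2 (v(f) = -2 + (f - f) = -2 + 0 = -2)
-47432 + v(-185) = -47432 - 2 = -47434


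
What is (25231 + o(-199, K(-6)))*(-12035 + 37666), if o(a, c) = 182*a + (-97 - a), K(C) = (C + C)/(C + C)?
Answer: -278993435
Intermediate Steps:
K(C) = 1 (K(C) = (2*C)/((2*C)) = (2*C)*(1/(2*C)) = 1)
o(a, c) = -97 + 181*a
(25231 + o(-199, K(-6)))*(-12035 + 37666) = (25231 + (-97 + 181*(-199)))*(-12035 + 37666) = (25231 + (-97 - 36019))*25631 = (25231 - 36116)*25631 = -10885*25631 = -278993435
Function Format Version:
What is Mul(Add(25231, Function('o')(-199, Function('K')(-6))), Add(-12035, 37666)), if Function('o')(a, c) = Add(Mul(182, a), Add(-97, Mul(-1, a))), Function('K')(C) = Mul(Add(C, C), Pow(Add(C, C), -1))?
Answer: -278993435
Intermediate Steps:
Function('K')(C) = 1 (Function('K')(C) = Mul(Mul(2, C), Pow(Mul(2, C), -1)) = Mul(Mul(2, C), Mul(Rational(1, 2), Pow(C, -1))) = 1)
Function('o')(a, c) = Add(-97, Mul(181, a))
Mul(Add(25231, Function('o')(-199, Function('K')(-6))), Add(-12035, 37666)) = Mul(Add(25231, Add(-97, Mul(181, -199))), Add(-12035, 37666)) = Mul(Add(25231, Add(-97, -36019)), 25631) = Mul(Add(25231, -36116), 25631) = Mul(-10885, 25631) = -278993435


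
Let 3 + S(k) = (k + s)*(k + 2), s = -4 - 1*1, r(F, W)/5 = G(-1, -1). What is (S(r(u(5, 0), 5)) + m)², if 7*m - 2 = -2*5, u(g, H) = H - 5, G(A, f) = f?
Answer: 32761/49 ≈ 668.59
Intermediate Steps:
u(g, H) = -5 + H
r(F, W) = -5 (r(F, W) = 5*(-1) = -5)
s = -5 (s = -4 - 1 = -5)
S(k) = -3 + (-5 + k)*(2 + k) (S(k) = -3 + (k - 5)*(k + 2) = -3 + (-5 + k)*(2 + k))
m = -8/7 (m = 2/7 + (-2*5)/7 = 2/7 + (⅐)*(-10) = 2/7 - 10/7 = -8/7 ≈ -1.1429)
(S(r(u(5, 0), 5)) + m)² = ((-13 + (-5)² - 3*(-5)) - 8/7)² = ((-13 + 25 + 15) - 8/7)² = (27 - 8/7)² = (181/7)² = 32761/49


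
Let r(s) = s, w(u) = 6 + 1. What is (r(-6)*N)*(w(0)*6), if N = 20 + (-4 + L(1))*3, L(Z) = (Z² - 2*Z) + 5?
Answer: -5040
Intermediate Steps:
L(Z) = 5 + Z² - 2*Z
w(u) = 7
N = 20 (N = 20 + (-4 + (5 + 1² - 2*1))*3 = 20 + (-4 + (5 + 1 - 2))*3 = 20 + (-4 + 4)*3 = 20 + 0*3 = 20 + 0 = 20)
(r(-6)*N)*(w(0)*6) = (-6*20)*(7*6) = -120*42 = -5040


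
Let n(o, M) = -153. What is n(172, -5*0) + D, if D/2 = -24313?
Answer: -48779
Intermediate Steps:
D = -48626 (D = 2*(-24313) = -48626)
n(172, -5*0) + D = -153 - 48626 = -48779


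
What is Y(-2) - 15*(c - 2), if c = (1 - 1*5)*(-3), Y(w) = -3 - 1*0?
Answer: -153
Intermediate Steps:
Y(w) = -3 (Y(w) = -3 + 0 = -3)
c = 12 (c = (1 - 5)*(-3) = -4*(-3) = 12)
Y(-2) - 15*(c - 2) = -3 - 15*(12 - 2) = -3 - 15*10 = -3 - 150 = -153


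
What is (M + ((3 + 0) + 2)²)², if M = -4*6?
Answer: 1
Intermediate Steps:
M = -24
(M + ((3 + 0) + 2)²)² = (-24 + ((3 + 0) + 2)²)² = (-24 + (3 + 2)²)² = (-24 + 5²)² = (-24 + 25)² = 1² = 1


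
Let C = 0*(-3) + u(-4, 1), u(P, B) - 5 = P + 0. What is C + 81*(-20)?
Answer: -1619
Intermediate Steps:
u(P, B) = 5 + P (u(P, B) = 5 + (P + 0) = 5 + P)
C = 1 (C = 0*(-3) + (5 - 4) = 0 + 1 = 1)
C + 81*(-20) = 1 + 81*(-20) = 1 - 1620 = -1619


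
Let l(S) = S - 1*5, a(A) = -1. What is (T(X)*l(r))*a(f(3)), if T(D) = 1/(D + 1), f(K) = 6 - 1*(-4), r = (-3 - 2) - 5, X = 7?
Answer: 15/8 ≈ 1.8750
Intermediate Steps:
r = -10 (r = -5 - 5 = -10)
f(K) = 10 (f(K) = 6 + 4 = 10)
l(S) = -5 + S (l(S) = S - 5 = -5 + S)
T(D) = 1/(1 + D)
(T(X)*l(r))*a(f(3)) = ((-5 - 10)/(1 + 7))*(-1) = (-15/8)*(-1) = ((⅛)*(-15))*(-1) = -15/8*(-1) = 15/8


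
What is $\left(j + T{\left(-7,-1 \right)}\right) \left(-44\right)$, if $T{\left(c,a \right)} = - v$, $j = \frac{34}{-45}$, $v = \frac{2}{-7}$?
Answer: $\frac{6512}{315} \approx 20.673$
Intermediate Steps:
$v = - \frac{2}{7}$ ($v = 2 \left(- \frac{1}{7}\right) = - \frac{2}{7} \approx -0.28571$)
$j = - \frac{34}{45}$ ($j = 34 \left(- \frac{1}{45}\right) = - \frac{34}{45} \approx -0.75556$)
$T{\left(c,a \right)} = \frac{2}{7}$ ($T{\left(c,a \right)} = \left(-1\right) \left(- \frac{2}{7}\right) = \frac{2}{7}$)
$\left(j + T{\left(-7,-1 \right)}\right) \left(-44\right) = \left(- \frac{34}{45} + \frac{2}{7}\right) \left(-44\right) = \left(- \frac{148}{315}\right) \left(-44\right) = \frac{6512}{315}$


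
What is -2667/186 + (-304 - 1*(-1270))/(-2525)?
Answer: -2304617/156550 ≈ -14.721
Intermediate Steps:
-2667/186 + (-304 - 1*(-1270))/(-2525) = -2667*1/186 + (-304 + 1270)*(-1/2525) = -889/62 + 966*(-1/2525) = -889/62 - 966/2525 = -2304617/156550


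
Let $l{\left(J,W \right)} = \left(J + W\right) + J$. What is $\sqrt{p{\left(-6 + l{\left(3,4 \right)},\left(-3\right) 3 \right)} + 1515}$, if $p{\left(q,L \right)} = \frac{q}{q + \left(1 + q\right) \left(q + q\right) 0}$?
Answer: $2 \sqrt{379} \approx 38.936$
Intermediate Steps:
$l{\left(J,W \right)} = W + 2 J$
$p{\left(q,L \right)} = 1$ ($p{\left(q,L \right)} = \frac{q}{q + \left(1 + q\right) 2 q 0} = \frac{q}{q + 2 q \left(1 + q\right) 0} = \frac{q}{q + 0} = \frac{q}{q} = 1$)
$\sqrt{p{\left(-6 + l{\left(3,4 \right)},\left(-3\right) 3 \right)} + 1515} = \sqrt{1 + 1515} = \sqrt{1516} = 2 \sqrt{379}$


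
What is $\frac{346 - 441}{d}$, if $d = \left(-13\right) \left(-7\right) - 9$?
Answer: $- \frac{95}{82} \approx -1.1585$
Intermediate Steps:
$d = 82$ ($d = 91 - 9 = 82$)
$\frac{346 - 441}{d} = \frac{346 - 441}{82} = \left(-95\right) \frac{1}{82} = - \frac{95}{82}$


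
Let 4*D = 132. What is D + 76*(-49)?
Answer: -3691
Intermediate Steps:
D = 33 (D = (1/4)*132 = 33)
D + 76*(-49) = 33 + 76*(-49) = 33 - 3724 = -3691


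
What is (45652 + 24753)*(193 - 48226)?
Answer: -3381763365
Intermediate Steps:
(45652 + 24753)*(193 - 48226) = 70405*(-48033) = -3381763365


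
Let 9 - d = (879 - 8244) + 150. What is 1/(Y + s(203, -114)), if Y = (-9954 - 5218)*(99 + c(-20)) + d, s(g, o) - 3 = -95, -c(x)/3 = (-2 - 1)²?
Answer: -1/1085252 ≈ -9.2144e-7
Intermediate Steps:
c(x) = -27 (c(x) = -3*(-2 - 1)² = -3*(-3)² = -3*9 = -27)
s(g, o) = -92 (s(g, o) = 3 - 95 = -92)
d = 7224 (d = 9 - ((879 - 8244) + 150) = 9 - (-7365 + 150) = 9 - 1*(-7215) = 9 + 7215 = 7224)
Y = -1085160 (Y = (-9954 - 5218)*(99 - 27) + 7224 = -15172*72 + 7224 = -1092384 + 7224 = -1085160)
1/(Y + s(203, -114)) = 1/(-1085160 - 92) = 1/(-1085252) = -1/1085252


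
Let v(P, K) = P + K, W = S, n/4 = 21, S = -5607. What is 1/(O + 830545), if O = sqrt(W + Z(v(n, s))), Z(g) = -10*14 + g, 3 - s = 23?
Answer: 830545/689805002708 - I*sqrt(5683)/689805002708 ≈ 1.204e-6 - 1.0929e-10*I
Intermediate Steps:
n = 84 (n = 4*21 = 84)
W = -5607
s = -20 (s = 3 - 1*23 = 3 - 23 = -20)
v(P, K) = K + P
Z(g) = -140 + g
O = I*sqrt(5683) (O = sqrt(-5607 + (-140 + (-20 + 84))) = sqrt(-5607 + (-140 + 64)) = sqrt(-5607 - 76) = sqrt(-5683) = I*sqrt(5683) ≈ 75.386*I)
1/(O + 830545) = 1/(I*sqrt(5683) + 830545) = 1/(830545 + I*sqrt(5683))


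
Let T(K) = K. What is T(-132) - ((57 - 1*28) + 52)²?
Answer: -6693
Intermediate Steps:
T(-132) - ((57 - 1*28) + 52)² = -132 - ((57 - 1*28) + 52)² = -132 - ((57 - 28) + 52)² = -132 - (29 + 52)² = -132 - 1*81² = -132 - 1*6561 = -132 - 6561 = -6693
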